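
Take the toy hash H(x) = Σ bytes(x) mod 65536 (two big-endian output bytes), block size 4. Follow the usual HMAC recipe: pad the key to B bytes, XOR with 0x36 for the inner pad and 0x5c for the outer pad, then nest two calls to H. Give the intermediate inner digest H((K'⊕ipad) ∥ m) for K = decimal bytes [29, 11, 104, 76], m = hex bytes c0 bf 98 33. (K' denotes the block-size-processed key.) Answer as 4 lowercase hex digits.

038a

Key decimal bytes [29, 11, 104, 76] = 1d 0b 68 4c is exactly B = 4 bytes: K' = 1d 0b 68 4c.
K' ⊕ ipad = 2b 3d 5e 7a.
Inner input = 2b 3d 5e 7a ∥ c0 bf 98 33.
Inner hash: sum = 43+61+94+122+192+191+152+51 = 906 → 03 8a.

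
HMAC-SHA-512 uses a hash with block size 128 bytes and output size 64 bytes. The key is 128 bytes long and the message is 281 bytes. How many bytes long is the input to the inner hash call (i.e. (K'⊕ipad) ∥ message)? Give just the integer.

409

Key is 128 ≤ 128 bytes, zero-padded: |K'| = 128.
Inner input = (K'⊕ipad) ∥ m → 128 + 281 = 409 bytes.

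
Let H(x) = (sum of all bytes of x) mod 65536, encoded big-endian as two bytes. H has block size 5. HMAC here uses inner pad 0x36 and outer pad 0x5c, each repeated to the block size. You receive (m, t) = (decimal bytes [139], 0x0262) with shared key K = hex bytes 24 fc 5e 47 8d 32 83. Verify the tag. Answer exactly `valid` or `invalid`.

Key hex bytes 24 fc 5e 47 8d 32 83 is 7 bytes > B = 5, so hash it first: H(key) = 03 07, then zero-pad to 5 bytes: K' = 03 07 00 00 00.
K' ⊕ ipad = 35 31 36 36 36; K' ⊕ opad = 5f 5b 5c 5c 5c.
Inner hash: sum = 53+49+54+54+54+139 = 403 → 01 93.
Outer hash (recomputed tag): sum = 95+91+92+92+92+1+147 = 610 → 02 62.
Recomputed tag = 0262; claimed = 0262 → match.

valid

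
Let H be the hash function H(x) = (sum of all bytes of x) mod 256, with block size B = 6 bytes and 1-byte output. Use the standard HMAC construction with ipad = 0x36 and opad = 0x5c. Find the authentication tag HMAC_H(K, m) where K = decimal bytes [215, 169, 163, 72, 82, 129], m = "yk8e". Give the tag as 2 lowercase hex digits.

ad

Key decimal bytes [215, 169, 163, 72, 82, 129] = d7 a9 a3 48 52 81 is exactly B = 6 bytes: K' = d7 a9 a3 48 52 81.
K' ⊕ ipad = e1 9f 95 7e 64 b7.  K' ⊕ opad = 8b f5 ff 14 0e dd.
Inner input = (K'⊕ipad) ∥ m = e1 9f 95 7e 64 b7 ∥ 79 6b 38 65.
Inner hash: sum = 225+159+149+126+100+183+121+107+56+101 = 1327; mod 256 = 47 → 2f.
Outer input = (K'⊕opad) ∥ inner = 8b f5 ff 14 0e dd ∥ 2f.
Outer hash (tag): sum = 139+245+255+20+14+221+47 = 941; mod 256 = 173 → ad.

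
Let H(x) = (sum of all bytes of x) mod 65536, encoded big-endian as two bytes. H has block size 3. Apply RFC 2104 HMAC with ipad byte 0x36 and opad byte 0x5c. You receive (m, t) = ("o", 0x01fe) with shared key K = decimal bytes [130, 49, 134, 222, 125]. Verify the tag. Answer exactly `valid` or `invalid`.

Key decimal bytes [130, 49, 134, 222, 125] = 82 31 86 de 7d is 5 bytes > B = 3, so hash it first: H(key) = 02 94, then zero-pad to 3 bytes: K' = 02 94 00.
K' ⊕ ipad = 34 a2 36; K' ⊕ opad = 5e c8 5c.
Inner hash: sum = 52+162+54+111 = 379 → 01 7b.
Outer hash (recomputed tag): sum = 94+200+92+1+123 = 510 → 01 fe.
Recomputed tag = 01fe; claimed = 01fe → match.

valid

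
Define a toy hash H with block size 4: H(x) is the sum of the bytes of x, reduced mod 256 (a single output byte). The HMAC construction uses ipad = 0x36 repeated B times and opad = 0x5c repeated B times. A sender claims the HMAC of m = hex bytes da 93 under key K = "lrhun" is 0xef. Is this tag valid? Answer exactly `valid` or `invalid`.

invalid

Key "lrhun" = 6c 72 68 75 6e is 5 bytes > B = 4, so hash it first: H(key) = 29, then zero-pad to 4 bytes: K' = 29 00 00 00.
K' ⊕ ipad = 1f 36 36 36; K' ⊕ opad = 75 5c 5c 5c.
Inner hash: sum = 31+54+54+54+218+147 = 558; mod 256 = 46 → 2e.
Outer hash (recomputed tag): sum = 117+92+92+92+46 = 439; mod 256 = 183 → b7.
Recomputed tag = b7; claimed = ef → mismatch.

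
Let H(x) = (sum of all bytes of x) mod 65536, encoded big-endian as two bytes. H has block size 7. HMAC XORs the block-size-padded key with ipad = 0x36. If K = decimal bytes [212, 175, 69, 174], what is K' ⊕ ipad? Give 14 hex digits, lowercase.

e2997398363636

Key decimal bytes [212, 175, 69, 174] = d4 af 45 ae is 4 bytes ≤ B = 7; zero-pad to 7 bytes: K' = d4 af 45 ae 00 00 00.
XOR each byte with 0x36: d4⊕36=e2, af⊕36=99, 45⊕36=73, ae⊕36=98, 00⊕36=36, 00⊕36=36, 00⊕36=36.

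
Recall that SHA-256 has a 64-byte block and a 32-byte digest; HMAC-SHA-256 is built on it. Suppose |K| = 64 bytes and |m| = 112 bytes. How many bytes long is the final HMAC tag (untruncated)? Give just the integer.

The tag is one SHA-256 digest: 32 bytes.

32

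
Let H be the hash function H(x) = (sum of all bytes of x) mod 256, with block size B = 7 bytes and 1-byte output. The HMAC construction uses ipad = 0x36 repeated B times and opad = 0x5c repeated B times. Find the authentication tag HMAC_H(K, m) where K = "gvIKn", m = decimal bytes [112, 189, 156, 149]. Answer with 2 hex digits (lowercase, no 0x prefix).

Key "gvIKn" = 67 76 49 4b 6e is 5 bytes ≤ B = 7; zero-pad to 7 bytes: K' = 67 76 49 4b 6e 00 00.
K' ⊕ ipad = 51 40 7f 7d 58 36 36.  K' ⊕ opad = 3b 2a 15 17 32 5c 5c.
Inner input = (K'⊕ipad) ∥ m = 51 40 7f 7d 58 36 36 ∥ 70 bd 9c 95.
Inner hash: sum = 81+64+127+125+88+54+54+112+189+156+149 = 1199; mod 256 = 175 → af.
Outer input = (K'⊕opad) ∥ inner = 3b 2a 15 17 32 5c 5c ∥ af.
Outer hash (tag): sum = 59+42+21+23+50+92+92+175 = 554; mod 256 = 42 → 2a.

2a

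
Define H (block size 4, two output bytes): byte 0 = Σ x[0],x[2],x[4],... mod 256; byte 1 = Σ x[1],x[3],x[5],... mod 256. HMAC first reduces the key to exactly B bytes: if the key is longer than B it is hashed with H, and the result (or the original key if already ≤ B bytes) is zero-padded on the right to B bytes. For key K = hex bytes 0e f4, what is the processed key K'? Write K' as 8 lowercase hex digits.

Key hex bytes 0e f4 is 2 bytes ≤ B = 4; zero-pad to 4 bytes: K' = 0e f4 00 00.

0ef40000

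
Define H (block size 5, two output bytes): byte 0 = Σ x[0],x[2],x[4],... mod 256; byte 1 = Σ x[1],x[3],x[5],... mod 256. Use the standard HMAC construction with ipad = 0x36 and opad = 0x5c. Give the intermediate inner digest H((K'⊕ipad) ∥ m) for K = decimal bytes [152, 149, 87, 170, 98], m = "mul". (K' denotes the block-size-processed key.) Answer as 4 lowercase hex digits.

d818

Key decimal bytes [152, 149, 87, 170, 98] = 98 95 57 aa 62 is exactly B = 5 bytes: K' = 98 95 57 aa 62.
K' ⊕ ipad = ae a3 61 9c 54.
Inner input = ae a3 61 9c 54 ∥ 6d 75 6c.
Inner hash: even-index sum = 472 mod 256 = 216; odd-index sum = 536 mod 256 = 24 → d8 18.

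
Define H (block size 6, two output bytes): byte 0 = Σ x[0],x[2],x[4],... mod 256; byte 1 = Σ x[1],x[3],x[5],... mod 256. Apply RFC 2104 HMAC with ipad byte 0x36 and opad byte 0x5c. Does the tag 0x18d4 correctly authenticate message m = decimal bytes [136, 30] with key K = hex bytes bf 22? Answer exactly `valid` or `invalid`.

valid

Key hex bytes bf 22 is 2 bytes ≤ B = 6; zero-pad to 6 bytes: K' = bf 22 00 00 00 00.
K' ⊕ ipad = 89 14 36 36 36 36; K' ⊕ opad = e3 7e 5c 5c 5c 5c.
Inner hash: even-index sum = 381 mod 256 = 125; odd-index sum = 158 mod 256 = 158 → 7d 9e.
Outer hash (recomputed tag): even-index sum = 536 mod 256 = 24; odd-index sum = 468 mod 256 = 212 → 18 d4.
Recomputed tag = 18d4; claimed = 18d4 → match.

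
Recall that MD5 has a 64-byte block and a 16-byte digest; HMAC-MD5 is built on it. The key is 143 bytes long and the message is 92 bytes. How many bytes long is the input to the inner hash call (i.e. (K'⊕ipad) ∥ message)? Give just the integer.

Key is 143 > 64 bytes, so it is hashed to 16 bytes then zero-padded to 64: |K'| = 64.
Inner input = (K'⊕ipad) ∥ m → 64 + 92 = 156 bytes.

156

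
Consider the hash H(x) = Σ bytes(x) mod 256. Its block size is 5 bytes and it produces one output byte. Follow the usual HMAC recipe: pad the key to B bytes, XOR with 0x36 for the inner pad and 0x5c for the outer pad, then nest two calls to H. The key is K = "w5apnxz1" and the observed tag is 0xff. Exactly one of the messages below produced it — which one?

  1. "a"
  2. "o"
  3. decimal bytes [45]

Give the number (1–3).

Key "w5apnxz1" = 77 35 61 70 6e 78 7a 31 is 8 bytes > B = 5, so hash it first: H(key) = 0e, then zero-pad to 5 bytes: K' = 0e 00 00 00 00.
K' ⊕ ipad = 38 36 36 36 36; K' ⊕ opad = 52 5c 5c 5c 5c.
m1: inner = H(38 36 36 36 36 61) = 71; tag = H(52 5c 5c 5c 5c 71) = 33
m2: inner = H(38 36 36 36 36 6f) = 7f; tag = H(52 5c 5c 5c 5c 7f) = 41
m3: inner = H(38 36 36 36 36 2d) = 3d; tag = H(52 5c 5c 5c 5c 3d) = ff ← matches

3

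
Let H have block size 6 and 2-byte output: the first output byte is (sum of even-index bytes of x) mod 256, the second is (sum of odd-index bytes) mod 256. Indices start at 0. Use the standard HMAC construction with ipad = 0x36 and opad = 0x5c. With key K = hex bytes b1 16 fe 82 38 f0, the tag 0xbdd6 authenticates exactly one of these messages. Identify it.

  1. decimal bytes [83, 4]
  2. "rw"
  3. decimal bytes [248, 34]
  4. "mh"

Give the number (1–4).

4

Key hex bytes b1 16 fe 82 38 f0 is exactly B = 6 bytes: K' = b1 16 fe 82 38 f0.
K' ⊕ ipad = 87 20 c8 b4 0e c6; K' ⊕ opad = ed 4a a2 de 64 ac.
m1: inner = H(87 20 c8 b4 0e c6 53 04) = b0 9e; tag = H(ed 4a a2 de 64 ac b0 9e) = a372
m2: inner = H(87 20 c8 b4 0e c6 72 77) = cf 11; tag = H(ed 4a a2 de 64 ac cf 11) = c2e5
m3: inner = H(87 20 c8 b4 0e c6 f8 22) = 55 bc; tag = H(ed 4a a2 de 64 ac 55 bc) = 4890
m4: inner = H(87 20 c8 b4 0e c6 6d 68) = ca 02; tag = H(ed 4a a2 de 64 ac ca 02) = bdd6 ← matches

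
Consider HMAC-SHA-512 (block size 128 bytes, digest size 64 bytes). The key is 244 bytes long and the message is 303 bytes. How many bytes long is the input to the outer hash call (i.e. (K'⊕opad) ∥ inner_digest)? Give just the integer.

192

Key is 244 > 128 bytes, so it is hashed to 64 bytes then zero-padded to 128: |K'| = 128.
Outer input = (K'⊕opad) ∥ H(inner) → 128 + 64 = 192 bytes.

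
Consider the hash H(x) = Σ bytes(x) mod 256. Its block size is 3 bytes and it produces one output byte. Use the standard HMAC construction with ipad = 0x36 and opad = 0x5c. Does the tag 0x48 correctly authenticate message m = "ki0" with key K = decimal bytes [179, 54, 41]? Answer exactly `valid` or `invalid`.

Key decimal bytes [179, 54, 41] = b3 36 29 is exactly B = 3 bytes: K' = b3 36 29.
K' ⊕ ipad = 85 00 1f; K' ⊕ opad = ef 6a 75.
Inner hash: sum = 133+0+31+107+105+48 = 424; mod 256 = 168 → a8.
Outer hash (recomputed tag): sum = 239+106+117+168 = 630; mod 256 = 118 → 76.
Recomputed tag = 76; claimed = 48 → mismatch.

invalid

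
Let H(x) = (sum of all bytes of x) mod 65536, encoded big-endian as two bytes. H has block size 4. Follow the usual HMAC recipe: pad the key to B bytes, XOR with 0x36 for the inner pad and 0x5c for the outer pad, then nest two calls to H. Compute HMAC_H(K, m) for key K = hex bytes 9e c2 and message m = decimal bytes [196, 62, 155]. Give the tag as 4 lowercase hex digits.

Key hex bytes 9e c2 is 2 bytes ≤ B = 4; zero-pad to 4 bytes: K' = 9e c2 00 00.
K' ⊕ ipad = a8 f4 36 36.  K' ⊕ opad = c2 9e 5c 5c.
Inner input = (K'⊕ipad) ∥ m = a8 f4 36 36 ∥ c4 3e 9b.
Inner hash: sum = 168+244+54+54+196+62+155 = 933 → 03 a5.
Outer input = (K'⊕opad) ∥ inner = c2 9e 5c 5c ∥ 03 a5.
Outer hash (tag): sum = 194+158+92+92+3+165 = 704 → 02 c0.

02c0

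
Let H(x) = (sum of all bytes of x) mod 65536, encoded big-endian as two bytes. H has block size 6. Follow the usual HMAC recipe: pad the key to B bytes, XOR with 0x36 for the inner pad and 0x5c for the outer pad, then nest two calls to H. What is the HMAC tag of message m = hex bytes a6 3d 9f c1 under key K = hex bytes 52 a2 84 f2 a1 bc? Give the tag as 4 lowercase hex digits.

Key hex bytes 52 a2 84 f2 a1 bc is exactly B = 6 bytes: K' = 52 a2 84 f2 a1 bc.
K' ⊕ ipad = 64 94 b2 c4 97 8a.  K' ⊕ opad = 0e fe d8 ae fd e0.
Inner input = (K'⊕ipad) ∥ m = 64 94 b2 c4 97 8a ∥ a6 3d 9f c1.
Inner hash: sum = 100+148+178+196+151+138+166+61+159+193 = 1490 → 05 d2.
Outer input = (K'⊕opad) ∥ inner = 0e fe d8 ae fd e0 ∥ 05 d2.
Outer hash (tag): sum = 14+254+216+174+253+224+5+210 = 1350 → 05 46.

0546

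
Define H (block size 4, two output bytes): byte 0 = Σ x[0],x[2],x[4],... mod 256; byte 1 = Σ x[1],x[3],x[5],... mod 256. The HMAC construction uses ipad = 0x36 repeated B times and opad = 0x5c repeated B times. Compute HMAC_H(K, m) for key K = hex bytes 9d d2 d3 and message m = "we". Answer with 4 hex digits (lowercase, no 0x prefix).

Key hex bytes 9d d2 d3 is 3 bytes ≤ B = 4; zero-pad to 4 bytes: K' = 9d d2 d3 00.
K' ⊕ ipad = ab e4 e5 36.  K' ⊕ opad = c1 8e 8f 5c.
Inner input = (K'⊕ipad) ∥ m = ab e4 e5 36 ∥ 77 65.
Inner hash: even-index sum = 519 mod 256 = 7; odd-index sum = 383 mod 256 = 127 → 07 7f.
Outer input = (K'⊕opad) ∥ inner = c1 8e 8f 5c ∥ 07 7f.
Outer hash (tag): even-index sum = 343 mod 256 = 87; odd-index sum = 361 mod 256 = 105 → 57 69.

5769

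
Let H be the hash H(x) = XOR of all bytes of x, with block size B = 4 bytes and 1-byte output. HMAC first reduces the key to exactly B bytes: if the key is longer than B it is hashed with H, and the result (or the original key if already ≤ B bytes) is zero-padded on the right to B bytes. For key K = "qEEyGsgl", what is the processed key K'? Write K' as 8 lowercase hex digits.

37000000

|K| = 8 > B = 4, so first hash the key.
H(K): XOR 71⊕45⊕45⊕79⊕47⊕73⊕67⊕6c = 37.
Zero-pad H(K) = 37 to 4 bytes: K' = 37 00 00 00.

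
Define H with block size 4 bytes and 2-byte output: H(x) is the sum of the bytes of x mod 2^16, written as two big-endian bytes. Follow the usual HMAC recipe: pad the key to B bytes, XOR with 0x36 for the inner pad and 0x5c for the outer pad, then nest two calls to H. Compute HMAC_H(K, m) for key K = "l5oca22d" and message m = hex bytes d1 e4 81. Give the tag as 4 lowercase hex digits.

Key "l5oca22d" = 6c 35 6f 63 61 32 32 64 is 8 bytes > B = 4, so hash it first: H(key) = 02 9c, then zero-pad to 4 bytes: K' = 02 9c 00 00.
K' ⊕ ipad = 34 aa 36 36.  K' ⊕ opad = 5e c0 5c 5c.
Inner input = (K'⊕ipad) ∥ m = 34 aa 36 36 ∥ d1 e4 81.
Inner hash: sum = 52+170+54+54+209+228+129 = 896 → 03 80.
Outer input = (K'⊕opad) ∥ inner = 5e c0 5c 5c ∥ 03 80.
Outer hash (tag): sum = 94+192+92+92+3+128 = 601 → 02 59.

0259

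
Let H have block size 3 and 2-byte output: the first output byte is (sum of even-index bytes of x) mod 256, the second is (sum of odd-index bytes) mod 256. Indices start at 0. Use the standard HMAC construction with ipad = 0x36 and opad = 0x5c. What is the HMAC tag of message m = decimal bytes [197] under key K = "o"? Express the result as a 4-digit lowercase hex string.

8aeb

Key "o" = 6f is 1 byte ≤ B = 3; zero-pad to 3 bytes: K' = 6f 00 00.
K' ⊕ ipad = 59 36 36.  K' ⊕ opad = 33 5c 5c.
Inner input = (K'⊕ipad) ∥ m = 59 36 36 ∥ c5.
Inner hash: even-index sum = 143 mod 256 = 143; odd-index sum = 251 mod 256 = 251 → 8f fb.
Outer input = (K'⊕opad) ∥ inner = 33 5c 5c ∥ 8f fb.
Outer hash (tag): even-index sum = 394 mod 256 = 138; odd-index sum = 235 mod 256 = 235 → 8a eb.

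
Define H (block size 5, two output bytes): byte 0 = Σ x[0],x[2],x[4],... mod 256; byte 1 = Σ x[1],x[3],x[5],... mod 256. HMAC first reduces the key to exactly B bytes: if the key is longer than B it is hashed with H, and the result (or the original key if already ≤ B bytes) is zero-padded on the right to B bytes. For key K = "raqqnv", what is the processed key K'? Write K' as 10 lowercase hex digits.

5148000000

|K| = 6 > B = 5, so first hash the key.
H(K): even-index sum = 337 mod 256 = 81; odd-index sum = 328 mod 256 = 72 → 51 48.
Zero-pad H(K) = 51 48 to 5 bytes: K' = 51 48 00 00 00.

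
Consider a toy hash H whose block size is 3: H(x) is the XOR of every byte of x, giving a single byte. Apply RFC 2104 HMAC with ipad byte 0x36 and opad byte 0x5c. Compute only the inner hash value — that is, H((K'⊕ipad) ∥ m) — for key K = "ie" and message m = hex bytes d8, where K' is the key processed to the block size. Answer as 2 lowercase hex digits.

e2

Key "ie" = 69 65 is 2 bytes ≤ B = 3; zero-pad to 3 bytes: K' = 69 65 00.
K' ⊕ ipad = 5f 53 36.
Inner input = 5f 53 36 ∥ d8.
Inner hash: XOR 5f⊕53⊕36⊕d8 = e2.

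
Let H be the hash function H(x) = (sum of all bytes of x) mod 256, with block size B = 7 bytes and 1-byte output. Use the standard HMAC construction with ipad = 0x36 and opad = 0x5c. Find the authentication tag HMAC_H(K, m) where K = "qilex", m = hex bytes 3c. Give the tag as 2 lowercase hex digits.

f0

Key "qilex" = 71 69 6c 65 78 is 5 bytes ≤ B = 7; zero-pad to 7 bytes: K' = 71 69 6c 65 78 00 00.
K' ⊕ ipad = 47 5f 5a 53 4e 36 36.  K' ⊕ opad = 2d 35 30 39 24 5c 5c.
Inner input = (K'⊕ipad) ∥ m = 47 5f 5a 53 4e 36 36 ∥ 3c.
Inner hash: sum = 71+95+90+83+78+54+54+60 = 585; mod 256 = 73 → 49.
Outer input = (K'⊕opad) ∥ inner = 2d 35 30 39 24 5c 5c ∥ 49.
Outer hash (tag): sum = 45+53+48+57+36+92+92+73 = 496; mod 256 = 240 → f0.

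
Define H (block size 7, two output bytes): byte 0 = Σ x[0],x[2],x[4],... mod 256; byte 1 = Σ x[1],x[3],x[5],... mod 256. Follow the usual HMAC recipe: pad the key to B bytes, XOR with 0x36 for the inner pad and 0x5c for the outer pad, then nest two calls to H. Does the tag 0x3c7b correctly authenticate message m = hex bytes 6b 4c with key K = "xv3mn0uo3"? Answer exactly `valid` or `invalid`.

Key "xv3mn0uo3" = 78 76 33 6d 6e 30 75 6f 33 is 9 bytes > B = 7, so hash it first: H(key) = c1 82, then zero-pad to 7 bytes: K' = c1 82 00 00 00 00 00.
K' ⊕ ipad = f7 b4 36 36 36 36 36; K' ⊕ opad = 9d de 5c 5c 5c 5c 5c.
Inner hash: even-index sum = 485 mod 256 = 229; odd-index sum = 395 mod 256 = 139 → e5 8b.
Outer hash (recomputed tag): even-index sum = 572 mod 256 = 60; odd-index sum = 635 mod 256 = 123 → 3c 7b.
Recomputed tag = 3c7b; claimed = 3c7b → match.

valid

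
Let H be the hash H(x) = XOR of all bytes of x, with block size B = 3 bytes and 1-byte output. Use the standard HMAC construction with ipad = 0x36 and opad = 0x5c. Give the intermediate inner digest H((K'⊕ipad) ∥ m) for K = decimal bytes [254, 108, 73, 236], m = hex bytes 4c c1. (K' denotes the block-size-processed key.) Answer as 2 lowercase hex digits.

8c

Key decimal bytes [254, 108, 73, 236] = fe 6c 49 ec is 4 bytes > B = 3, so hash it first: H(key) = 37, then zero-pad to 3 bytes: K' = 37 00 00.
K' ⊕ ipad = 01 36 36.
Inner input = 01 36 36 ∥ 4c c1.
Inner hash: XOR 01⊕36⊕36⊕4c⊕c1 = 8c.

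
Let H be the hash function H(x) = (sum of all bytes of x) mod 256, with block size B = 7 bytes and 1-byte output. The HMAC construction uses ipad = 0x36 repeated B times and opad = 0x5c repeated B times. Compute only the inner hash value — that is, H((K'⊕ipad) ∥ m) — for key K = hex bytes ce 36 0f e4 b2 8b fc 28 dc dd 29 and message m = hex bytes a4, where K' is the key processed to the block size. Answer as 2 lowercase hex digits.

Key hex bytes ce 36 0f e4 b2 8b fc 28 dc dd 29 is 11 bytes > B = 7, so hash it first: H(key) = 3a, then zero-pad to 7 bytes: K' = 3a 00 00 00 00 00 00.
K' ⊕ ipad = 0c 36 36 36 36 36 36.
Inner input = 0c 36 36 36 36 36 36 ∥ a4.
Inner hash: sum = 12+54+54+54+54+54+54+164 = 500; mod 256 = 244 → f4.

f4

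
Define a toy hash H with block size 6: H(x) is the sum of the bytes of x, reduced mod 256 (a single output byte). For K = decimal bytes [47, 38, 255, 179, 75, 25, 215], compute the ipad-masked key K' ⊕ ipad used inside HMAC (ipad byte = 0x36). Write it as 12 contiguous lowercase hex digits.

Key decimal bytes [47, 38, 255, 179, 75, 25, 215] = 2f 26 ff b3 4b 19 d7 is 7 bytes > B = 6, so hash it first: H(key) = 42, then zero-pad to 6 bytes: K' = 42 00 00 00 00 00.
XOR each byte with 0x36: 42⊕36=74, 00⊕36=36, 00⊕36=36, 00⊕36=36, 00⊕36=36, 00⊕36=36.

743636363636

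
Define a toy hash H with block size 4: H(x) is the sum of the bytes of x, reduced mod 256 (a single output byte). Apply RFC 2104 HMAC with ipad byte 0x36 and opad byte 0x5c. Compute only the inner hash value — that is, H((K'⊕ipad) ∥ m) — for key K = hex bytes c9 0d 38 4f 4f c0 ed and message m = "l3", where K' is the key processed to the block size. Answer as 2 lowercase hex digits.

Key hex bytes c9 0d 38 4f 4f c0 ed is 7 bytes > B = 4, so hash it first: H(key) = 59, then zero-pad to 4 bytes: K' = 59 00 00 00.
K' ⊕ ipad = 6f 36 36 36.
Inner input = 6f 36 36 36 ∥ 6c 33.
Inner hash: sum = 111+54+54+54+108+51 = 432; mod 256 = 176 → b0.

b0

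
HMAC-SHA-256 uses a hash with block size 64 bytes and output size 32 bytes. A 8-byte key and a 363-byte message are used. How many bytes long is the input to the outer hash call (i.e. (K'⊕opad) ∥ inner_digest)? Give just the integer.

Key is 8 ≤ 64 bytes, zero-padded: |K'| = 64.
Outer input = (K'⊕opad) ∥ H(inner) → 64 + 32 = 96 bytes.

96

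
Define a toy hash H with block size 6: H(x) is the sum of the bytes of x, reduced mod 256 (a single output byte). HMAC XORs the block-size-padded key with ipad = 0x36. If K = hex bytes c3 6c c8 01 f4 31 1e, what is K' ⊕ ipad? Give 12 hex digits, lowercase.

Key hex bytes c3 6c c8 01 f4 31 1e is 7 bytes > B = 6, so hash it first: H(key) = 3b, then zero-pad to 6 bytes: K' = 3b 00 00 00 00 00.
XOR each byte with 0x36: 3b⊕36=0d, 00⊕36=36, 00⊕36=36, 00⊕36=36, 00⊕36=36, 00⊕36=36.

0d3636363636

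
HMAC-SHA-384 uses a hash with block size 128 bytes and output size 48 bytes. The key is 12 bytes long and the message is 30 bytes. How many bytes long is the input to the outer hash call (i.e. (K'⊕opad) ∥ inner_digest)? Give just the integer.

Key is 12 ≤ 128 bytes, zero-padded: |K'| = 128.
Outer input = (K'⊕opad) ∥ H(inner) → 128 + 48 = 176 bytes.

176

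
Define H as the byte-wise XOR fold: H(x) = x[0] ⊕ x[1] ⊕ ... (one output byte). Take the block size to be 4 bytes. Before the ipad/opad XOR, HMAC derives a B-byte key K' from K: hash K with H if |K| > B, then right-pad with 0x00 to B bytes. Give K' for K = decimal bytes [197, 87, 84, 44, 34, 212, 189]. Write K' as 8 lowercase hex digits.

|K| = 7 > B = 4, so first hash the key.
H(K): XOR c5⊕57⊕54⊕2c⊕22⊕d4⊕bd = a1.
Zero-pad H(K) = a1 to 4 bytes: K' = a1 00 00 00.

a1000000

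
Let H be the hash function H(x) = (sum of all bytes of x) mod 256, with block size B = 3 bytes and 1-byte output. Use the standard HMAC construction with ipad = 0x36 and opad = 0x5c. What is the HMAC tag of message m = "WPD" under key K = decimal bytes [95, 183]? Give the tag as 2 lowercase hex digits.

55

Key decimal bytes [95, 183] = 5f b7 is 2 bytes ≤ B = 3; zero-pad to 3 bytes: K' = 5f b7 00.
K' ⊕ ipad = 69 81 36.  K' ⊕ opad = 03 eb 5c.
Inner input = (K'⊕ipad) ∥ m = 69 81 36 ∥ 57 50 44.
Inner hash: sum = 105+129+54+87+80+68 = 523; mod 256 = 11 → 0b.
Outer input = (K'⊕opad) ∥ inner = 03 eb 5c ∥ 0b.
Outer hash (tag): sum = 3+235+92+11 = 341; mod 256 = 85 → 55.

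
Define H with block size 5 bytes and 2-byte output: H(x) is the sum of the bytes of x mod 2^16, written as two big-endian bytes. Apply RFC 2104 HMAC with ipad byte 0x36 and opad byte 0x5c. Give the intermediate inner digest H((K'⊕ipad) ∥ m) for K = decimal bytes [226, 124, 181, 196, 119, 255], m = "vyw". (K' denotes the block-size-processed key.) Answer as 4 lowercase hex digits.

02b5

Key decimal bytes [226, 124, 181, 196, 119, 255] = e2 7c b5 c4 77 ff is 6 bytes > B = 5, so hash it first: H(key) = 04 4d, then zero-pad to 5 bytes: K' = 04 4d 00 00 00.
K' ⊕ ipad = 32 7b 36 36 36.
Inner input = 32 7b 36 36 36 ∥ 76 79 77.
Inner hash: sum = 50+123+54+54+54+118+121+119 = 693 → 02 b5.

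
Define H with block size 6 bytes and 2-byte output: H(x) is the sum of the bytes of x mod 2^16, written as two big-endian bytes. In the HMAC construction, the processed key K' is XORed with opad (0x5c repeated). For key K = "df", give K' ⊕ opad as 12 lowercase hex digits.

383a5c5c5c5c

Key "df" = 64 66 is 2 bytes ≤ B = 6; zero-pad to 6 bytes: K' = 64 66 00 00 00 00.
XOR each byte with 0x5c: 64⊕5c=38, 66⊕5c=3a, 00⊕5c=5c, 00⊕5c=5c, 00⊕5c=5c, 00⊕5c=5c.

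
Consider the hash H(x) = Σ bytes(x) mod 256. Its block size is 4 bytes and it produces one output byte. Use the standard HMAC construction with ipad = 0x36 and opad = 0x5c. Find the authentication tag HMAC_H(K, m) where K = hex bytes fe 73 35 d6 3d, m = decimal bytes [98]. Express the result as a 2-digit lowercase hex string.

8c

Key hex bytes fe 73 35 d6 3d is 5 bytes > B = 4, so hash it first: H(key) = b9, then zero-pad to 4 bytes: K' = b9 00 00 00.
K' ⊕ ipad = 8f 36 36 36.  K' ⊕ opad = e5 5c 5c 5c.
Inner input = (K'⊕ipad) ∥ m = 8f 36 36 36 ∥ 62.
Inner hash: sum = 143+54+54+54+98 = 403; mod 256 = 147 → 93.
Outer input = (K'⊕opad) ∥ inner = e5 5c 5c 5c ∥ 93.
Outer hash (tag): sum = 229+92+92+92+147 = 652; mod 256 = 140 → 8c.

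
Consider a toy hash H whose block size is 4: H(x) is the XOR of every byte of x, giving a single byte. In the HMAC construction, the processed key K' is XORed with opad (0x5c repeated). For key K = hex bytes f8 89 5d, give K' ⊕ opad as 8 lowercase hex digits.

Key hex bytes f8 89 5d is 3 bytes ≤ B = 4; zero-pad to 4 bytes: K' = f8 89 5d 00.
XOR each byte with 0x5c: f8⊕5c=a4, 89⊕5c=d5, 5d⊕5c=01, 00⊕5c=5c.

a4d5015c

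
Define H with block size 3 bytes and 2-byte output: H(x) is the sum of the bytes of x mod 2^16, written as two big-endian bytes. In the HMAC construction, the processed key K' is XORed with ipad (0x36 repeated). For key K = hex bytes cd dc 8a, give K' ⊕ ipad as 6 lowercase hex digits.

Key hex bytes cd dc 8a is exactly B = 3 bytes: K' = cd dc 8a.
XOR each byte with 0x36: cd⊕36=fb, dc⊕36=ea, 8a⊕36=bc.

fbeabc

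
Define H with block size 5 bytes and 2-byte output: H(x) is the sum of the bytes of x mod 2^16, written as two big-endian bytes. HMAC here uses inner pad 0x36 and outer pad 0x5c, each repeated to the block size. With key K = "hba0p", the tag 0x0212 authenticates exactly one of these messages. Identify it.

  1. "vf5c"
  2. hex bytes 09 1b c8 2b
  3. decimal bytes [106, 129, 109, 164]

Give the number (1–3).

Key "hba0p" = 68 62 61 30 70 is exactly B = 5 bytes: K' = 68 62 61 30 70.
K' ⊕ ipad = 5e 54 57 06 46; K' ⊕ opad = 34 3e 3d 6c 2c.
m1: inner = H(5e 54 57 06 46 76 66 35 63) = 02 c9; tag = H(34 3e 3d 6c 2c 02 c9) = 0212 ← matches
m2: inner = H(5e 54 57 06 46 09 1b c8 2b) = 02 6c; tag = H(34 3e 3d 6c 2c 02 6c) = 01b5
m3: inner = H(5e 54 57 06 46 6a 81 6d a4) = 03 51; tag = H(34 3e 3d 6c 2c 03 51) = 019b

1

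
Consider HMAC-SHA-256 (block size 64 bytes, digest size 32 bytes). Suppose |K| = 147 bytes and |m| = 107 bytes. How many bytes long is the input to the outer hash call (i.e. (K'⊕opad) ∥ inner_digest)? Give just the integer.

Key is 147 > 64 bytes, so it is hashed to 32 bytes then zero-padded to 64: |K'| = 64.
Outer input = (K'⊕opad) ∥ H(inner) → 64 + 32 = 96 bytes.

96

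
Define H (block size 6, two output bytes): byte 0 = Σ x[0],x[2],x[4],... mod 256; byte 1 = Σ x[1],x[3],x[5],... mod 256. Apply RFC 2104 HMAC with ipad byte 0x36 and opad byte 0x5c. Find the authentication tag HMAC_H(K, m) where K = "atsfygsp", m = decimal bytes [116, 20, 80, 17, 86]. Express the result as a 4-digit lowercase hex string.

d0bd

Key "atsfygsp" = 61 74 73 66 79 67 73 70 is 8 bytes > B = 6, so hash it first: H(key) = c0 b1, then zero-pad to 6 bytes: K' = c0 b1 00 00 00 00.
K' ⊕ ipad = f6 87 36 36 36 36.  K' ⊕ opad = 9c ed 5c 5c 5c 5c.
Inner input = (K'⊕ipad) ∥ m = f6 87 36 36 36 36 ∥ 74 14 50 11 56.
Inner hash: even-index sum = 636 mod 256 = 124; odd-index sum = 280 mod 256 = 24 → 7c 18.
Outer input = (K'⊕opad) ∥ inner = 9c ed 5c 5c 5c 5c ∥ 7c 18.
Outer hash (tag): even-index sum = 464 mod 256 = 208; odd-index sum = 445 mod 256 = 189 → d0 bd.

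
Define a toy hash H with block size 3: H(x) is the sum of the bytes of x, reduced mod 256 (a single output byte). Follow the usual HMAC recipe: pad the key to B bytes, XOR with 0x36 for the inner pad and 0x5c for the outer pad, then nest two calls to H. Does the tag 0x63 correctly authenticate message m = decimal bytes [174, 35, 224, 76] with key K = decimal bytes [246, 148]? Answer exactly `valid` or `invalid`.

valid

Key decimal bytes [246, 148] = f6 94 is 2 bytes ≤ B = 3; zero-pad to 3 bytes: K' = f6 94 00.
K' ⊕ ipad = c0 a2 36; K' ⊕ opad = aa c8 5c.
Inner hash: sum = 192+162+54+174+35+224+76 = 917; mod 256 = 149 → 95.
Outer hash (recomputed tag): sum = 170+200+92+149 = 611; mod 256 = 99 → 63.
Recomputed tag = 63; claimed = 63 → match.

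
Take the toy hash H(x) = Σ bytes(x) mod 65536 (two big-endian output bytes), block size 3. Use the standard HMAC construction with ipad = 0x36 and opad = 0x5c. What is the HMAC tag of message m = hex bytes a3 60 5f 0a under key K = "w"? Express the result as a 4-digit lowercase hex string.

Key "w" = 77 is 1 byte ≤ B = 3; zero-pad to 3 bytes: K' = 77 00 00.
K' ⊕ ipad = 41 36 36.  K' ⊕ opad = 2b 5c 5c.
Inner input = (K'⊕ipad) ∥ m = 41 36 36 ∥ a3 60 5f 0a.
Inner hash: sum = 65+54+54+163+96+95+10 = 537 → 02 19.
Outer input = (K'⊕opad) ∥ inner = 2b 5c 5c ∥ 02 19.
Outer hash (tag): sum = 43+92+92+2+25 = 254 → 00 fe.

00fe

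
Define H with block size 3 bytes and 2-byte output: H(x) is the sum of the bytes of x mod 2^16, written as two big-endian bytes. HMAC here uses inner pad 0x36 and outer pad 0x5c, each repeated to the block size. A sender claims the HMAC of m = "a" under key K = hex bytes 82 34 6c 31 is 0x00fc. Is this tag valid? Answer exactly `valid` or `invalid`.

Key hex bytes 82 34 6c 31 is 4 bytes > B = 3, so hash it first: H(key) = 01 53, then zero-pad to 3 bytes: K' = 01 53 00.
K' ⊕ ipad = 37 65 36; K' ⊕ opad = 5d 0f 5c.
Inner hash: sum = 55+101+54+97 = 307 → 01 33.
Outer hash (recomputed tag): sum = 93+15+92+1+51 = 252 → 00 fc.
Recomputed tag = 00fc; claimed = 00fc → match.

valid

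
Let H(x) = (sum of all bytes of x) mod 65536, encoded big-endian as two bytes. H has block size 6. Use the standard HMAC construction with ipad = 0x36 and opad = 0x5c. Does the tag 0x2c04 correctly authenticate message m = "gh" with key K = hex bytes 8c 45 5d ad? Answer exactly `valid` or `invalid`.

invalid

Key hex bytes 8c 45 5d ad is 4 bytes ≤ B = 6; zero-pad to 6 bytes: K' = 8c 45 5d ad 00 00.
K' ⊕ ipad = ba 73 6b 9b 36 36; K' ⊕ opad = d0 19 01 f1 5c 5c.
Inner hash: sum = 186+115+107+155+54+54+103+104 = 878 → 03 6e.
Outer hash (recomputed tag): sum = 208+25+1+241+92+92+3+110 = 772 → 03 04.
Recomputed tag = 0304; claimed = 2c04 → mismatch.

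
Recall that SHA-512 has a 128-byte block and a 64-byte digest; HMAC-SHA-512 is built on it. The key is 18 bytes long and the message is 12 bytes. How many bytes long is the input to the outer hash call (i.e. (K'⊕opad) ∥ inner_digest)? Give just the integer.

192

Key is 18 ≤ 128 bytes, zero-padded: |K'| = 128.
Outer input = (K'⊕opad) ∥ H(inner) → 128 + 64 = 192 bytes.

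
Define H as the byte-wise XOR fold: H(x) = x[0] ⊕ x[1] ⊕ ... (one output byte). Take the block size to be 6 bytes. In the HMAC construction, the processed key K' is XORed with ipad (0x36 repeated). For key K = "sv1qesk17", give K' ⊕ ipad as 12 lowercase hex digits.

083636363636

Key "sv1qesk17" = 73 76 31 71 65 73 6b 31 37 is 9 bytes > B = 6, so hash it first: H(key) = 3e, then zero-pad to 6 bytes: K' = 3e 00 00 00 00 00.
XOR each byte with 0x36: 3e⊕36=08, 00⊕36=36, 00⊕36=36, 00⊕36=36, 00⊕36=36, 00⊕36=36.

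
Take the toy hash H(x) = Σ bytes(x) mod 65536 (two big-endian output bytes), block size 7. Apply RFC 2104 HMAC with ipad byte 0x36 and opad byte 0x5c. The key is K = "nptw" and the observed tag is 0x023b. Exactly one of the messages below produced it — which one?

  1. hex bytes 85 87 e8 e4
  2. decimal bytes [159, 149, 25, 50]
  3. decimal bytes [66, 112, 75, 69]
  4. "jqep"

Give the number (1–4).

Key "nptw" = 6e 70 74 77 is 4 bytes ≤ B = 7; zero-pad to 7 bytes: K' = 6e 70 74 77 00 00 00.
K' ⊕ ipad = 58 46 42 41 36 36 36; K' ⊕ opad = 32 2c 28 2b 5c 5c 5c.
m1: inner = H(58 46 42 41 36 36 36 85 87 e8 e4) = 04 9b; tag = H(32 2c 28 2b 5c 5c 5c 04 9b) = 0264
m2: inner = H(58 46 42 41 36 36 36 9f 95 19 32) = 03 42; tag = H(32 2c 28 2b 5c 5c 5c 03 42) = 020a
m3: inner = H(58 46 42 41 36 36 36 42 70 4b 45) = 03 05; tag = H(32 2c 28 2b 5c 5c 5c 03 05) = 01cd
m4: inner = H(58 46 42 41 36 36 36 6a 71 65 70) = 03 73; tag = H(32 2c 28 2b 5c 5c 5c 03 73) = 023b ← matches

4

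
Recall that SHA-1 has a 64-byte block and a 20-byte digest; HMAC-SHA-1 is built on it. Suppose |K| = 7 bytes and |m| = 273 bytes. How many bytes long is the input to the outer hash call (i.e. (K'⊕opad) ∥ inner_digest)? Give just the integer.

84

Key is 7 ≤ 64 bytes, zero-padded: |K'| = 64.
Outer input = (K'⊕opad) ∥ H(inner) → 64 + 20 = 84 bytes.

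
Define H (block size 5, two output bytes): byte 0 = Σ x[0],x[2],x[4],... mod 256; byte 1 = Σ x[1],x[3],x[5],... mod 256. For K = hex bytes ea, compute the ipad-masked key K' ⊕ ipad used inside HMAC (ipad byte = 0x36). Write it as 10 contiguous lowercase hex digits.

dc36363636

Key hex bytes ea is 1 byte ≤ B = 5; zero-pad to 5 bytes: K' = ea 00 00 00 00.
XOR each byte with 0x36: ea⊕36=dc, 00⊕36=36, 00⊕36=36, 00⊕36=36, 00⊕36=36.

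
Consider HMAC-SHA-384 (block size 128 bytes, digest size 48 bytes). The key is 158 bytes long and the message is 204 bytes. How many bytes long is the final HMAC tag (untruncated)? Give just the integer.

48

The tag is one SHA-384 digest: 48 bytes.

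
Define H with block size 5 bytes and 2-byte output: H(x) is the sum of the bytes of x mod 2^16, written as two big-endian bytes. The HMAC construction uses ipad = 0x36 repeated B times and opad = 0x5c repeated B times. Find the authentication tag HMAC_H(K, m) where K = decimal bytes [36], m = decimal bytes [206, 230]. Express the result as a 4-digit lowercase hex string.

0288

Key decimal bytes [36] = 24 is 1 byte ≤ B = 5; zero-pad to 5 bytes: K' = 24 00 00 00 00.
K' ⊕ ipad = 12 36 36 36 36.  K' ⊕ opad = 78 5c 5c 5c 5c.
Inner input = (K'⊕ipad) ∥ m = 12 36 36 36 36 ∥ ce e6.
Inner hash: sum = 18+54+54+54+54+206+230 = 670 → 02 9e.
Outer input = (K'⊕opad) ∥ inner = 78 5c 5c 5c 5c ∥ 02 9e.
Outer hash (tag): sum = 120+92+92+92+92+2+158 = 648 → 02 88.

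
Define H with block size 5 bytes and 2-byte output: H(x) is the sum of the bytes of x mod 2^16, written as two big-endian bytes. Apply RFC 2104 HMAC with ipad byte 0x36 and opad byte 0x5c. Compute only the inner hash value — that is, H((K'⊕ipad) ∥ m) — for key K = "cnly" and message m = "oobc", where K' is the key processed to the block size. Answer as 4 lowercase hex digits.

Key "cnly" = 63 6e 6c 79 is 4 bytes ≤ B = 5; zero-pad to 5 bytes: K' = 63 6e 6c 79 00.
K' ⊕ ipad = 55 58 5a 4f 36.
Inner input = 55 58 5a 4f 36 ∥ 6f 6f 62 63.
Inner hash: sum = 85+88+90+79+54+111+111+98+99 = 815 → 03 2f.

032f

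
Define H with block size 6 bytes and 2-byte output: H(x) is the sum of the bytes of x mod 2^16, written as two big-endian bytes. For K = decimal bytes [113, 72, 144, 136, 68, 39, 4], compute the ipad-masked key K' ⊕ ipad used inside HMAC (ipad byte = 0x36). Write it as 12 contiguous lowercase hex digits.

Key decimal bytes [113, 72, 144, 136, 68, 39, 4] = 71 48 90 88 44 27 04 is 7 bytes > B = 6, so hash it first: H(key) = 02 40, then zero-pad to 6 bytes: K' = 02 40 00 00 00 00.
XOR each byte with 0x36: 02⊕36=34, 40⊕36=76, 00⊕36=36, 00⊕36=36, 00⊕36=36, 00⊕36=36.

347636363636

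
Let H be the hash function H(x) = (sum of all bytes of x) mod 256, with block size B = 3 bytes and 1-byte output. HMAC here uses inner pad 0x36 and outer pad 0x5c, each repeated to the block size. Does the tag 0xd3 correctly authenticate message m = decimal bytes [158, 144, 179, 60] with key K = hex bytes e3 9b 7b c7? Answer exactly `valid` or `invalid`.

valid

Key hex bytes e3 9b 7b c7 is 4 bytes > B = 3, so hash it first: H(key) = c0, then zero-pad to 3 bytes: K' = c0 00 00.
K' ⊕ ipad = f6 36 36; K' ⊕ opad = 9c 5c 5c.
Inner hash: sum = 246+54+54+158+144+179+60 = 895; mod 256 = 127 → 7f.
Outer hash (recomputed tag): sum = 156+92+92+127 = 467; mod 256 = 211 → d3.
Recomputed tag = d3; claimed = d3 → match.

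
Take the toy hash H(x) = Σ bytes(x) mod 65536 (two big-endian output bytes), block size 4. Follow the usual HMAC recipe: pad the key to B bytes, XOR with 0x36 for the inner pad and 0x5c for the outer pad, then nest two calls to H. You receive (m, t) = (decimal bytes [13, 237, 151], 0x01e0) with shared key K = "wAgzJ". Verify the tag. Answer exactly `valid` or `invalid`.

valid

Key "wAgzJ" = 77 41 67 7a 4a is 5 bytes > B = 4, so hash it first: H(key) = 01 e3, then zero-pad to 4 bytes: K' = 01 e3 00 00.
K' ⊕ ipad = 37 d5 36 36; K' ⊕ opad = 5d bf 5c 5c.
Inner hash: sum = 55+213+54+54+13+237+151 = 777 → 03 09.
Outer hash (recomputed tag): sum = 93+191+92+92+3+9 = 480 → 01 e0.
Recomputed tag = 01e0; claimed = 01e0 → match.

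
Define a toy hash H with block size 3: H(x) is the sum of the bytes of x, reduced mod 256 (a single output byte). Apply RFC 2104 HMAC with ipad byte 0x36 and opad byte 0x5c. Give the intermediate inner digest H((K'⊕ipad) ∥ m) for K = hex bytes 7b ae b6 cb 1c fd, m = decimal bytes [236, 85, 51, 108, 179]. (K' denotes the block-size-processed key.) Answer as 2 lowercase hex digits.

f4

Key hex bytes 7b ae b6 cb 1c fd is 6 bytes > B = 3, so hash it first: H(key) = c3, then zero-pad to 3 bytes: K' = c3 00 00.
K' ⊕ ipad = f5 36 36.
Inner input = f5 36 36 ∥ ec 55 33 6c b3.
Inner hash: sum = 245+54+54+236+85+51+108+179 = 1012; mod 256 = 244 → f4.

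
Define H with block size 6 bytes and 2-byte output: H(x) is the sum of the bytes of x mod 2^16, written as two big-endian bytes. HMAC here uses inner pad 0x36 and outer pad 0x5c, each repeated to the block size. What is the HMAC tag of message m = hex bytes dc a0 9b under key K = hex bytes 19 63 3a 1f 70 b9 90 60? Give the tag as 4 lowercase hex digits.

037e

Key hex bytes 19 63 3a 1f 70 b9 90 60 is 8 bytes > B = 6, so hash it first: H(key) = 02 ee, then zero-pad to 6 bytes: K' = 02 ee 00 00 00 00.
K' ⊕ ipad = 34 d8 36 36 36 36.  K' ⊕ opad = 5e b2 5c 5c 5c 5c.
Inner input = (K'⊕ipad) ∥ m = 34 d8 36 36 36 36 ∥ dc a0 9b.
Inner hash: sum = 52+216+54+54+54+54+220+160+155 = 1019 → 03 fb.
Outer input = (K'⊕opad) ∥ inner = 5e b2 5c 5c 5c 5c ∥ 03 fb.
Outer hash (tag): sum = 94+178+92+92+92+92+3+251 = 894 → 03 7e.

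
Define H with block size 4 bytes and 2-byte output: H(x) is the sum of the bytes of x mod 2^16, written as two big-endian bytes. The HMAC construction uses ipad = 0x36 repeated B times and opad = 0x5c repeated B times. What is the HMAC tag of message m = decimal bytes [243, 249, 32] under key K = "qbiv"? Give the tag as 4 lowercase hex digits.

0113

Key "qbiv" = 71 62 69 76 is exactly B = 4 bytes: K' = 71 62 69 76.
K' ⊕ ipad = 47 54 5f 40.  K' ⊕ opad = 2d 3e 35 2a.
Inner input = (K'⊕ipad) ∥ m = 47 54 5f 40 ∥ f3 f9 20.
Inner hash: sum = 71+84+95+64+243+249+32 = 838 → 03 46.
Outer input = (K'⊕opad) ∥ inner = 2d 3e 35 2a ∥ 03 46.
Outer hash (tag): sum = 45+62+53+42+3+70 = 275 → 01 13.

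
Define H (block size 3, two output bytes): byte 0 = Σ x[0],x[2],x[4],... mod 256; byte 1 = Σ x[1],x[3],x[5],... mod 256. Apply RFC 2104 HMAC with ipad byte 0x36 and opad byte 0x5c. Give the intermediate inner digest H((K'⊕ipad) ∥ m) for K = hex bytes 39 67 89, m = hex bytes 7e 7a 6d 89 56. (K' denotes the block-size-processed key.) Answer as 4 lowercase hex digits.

Key hex bytes 39 67 89 is exactly B = 3 bytes: K' = 39 67 89.
K' ⊕ ipad = 0f 51 bf.
Inner input = 0f 51 bf ∥ 7e 7a 6d 89 56.
Inner hash: even-index sum = 465 mod 256 = 209; odd-index sum = 402 mod 256 = 146 → d1 92.

d192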